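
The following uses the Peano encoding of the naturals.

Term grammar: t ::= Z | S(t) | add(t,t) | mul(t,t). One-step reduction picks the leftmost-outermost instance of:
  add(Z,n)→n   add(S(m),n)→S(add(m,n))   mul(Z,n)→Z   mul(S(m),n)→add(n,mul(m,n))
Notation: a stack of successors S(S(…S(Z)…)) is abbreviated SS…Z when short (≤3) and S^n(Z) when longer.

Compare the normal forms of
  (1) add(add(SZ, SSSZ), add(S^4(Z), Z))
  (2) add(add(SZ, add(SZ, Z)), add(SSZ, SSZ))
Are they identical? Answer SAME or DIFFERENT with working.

Term A:
  start: add(add(SZ, SSSZ), add(S^4(Z), Z))
  →1  add(S(add(Z, SSSZ)), add(S^4(Z), Z))
  →2  S(add(add(Z, SSSZ), add(S^4(Z), Z)))
  →3  S(add(SSSZ, add(S^4(Z), Z)))
  →4  S(S(add(SSZ, add(S^4(Z), Z))))
  →5  S(S(S(add(SZ, add(S^4(Z), Z)))))
  →6  S(S(S(S(add(Z, add(S^4(Z), Z))))))
  →7  S(S(S(S(add(S^4(Z), Z)))))
  →8  S(S(S(S(S(add(SSSZ, Z))))))
  →9  S(S(S(S(S(S(add(SSZ, Z)))))))
  →10  S(S(S(S(S(S(S(add(SZ, Z))))))))
  →11  S(S(S(S(S(S(S(S(add(Z, Z)))))))))
  →12  S^8(Z)

Term B:
  start: add(add(SZ, add(SZ, Z)), add(SSZ, SSZ))
  →1  add(S(add(Z, add(SZ, Z))), add(SSZ, SSZ))
  →2  S(add(add(Z, add(SZ, Z)), add(SSZ, SSZ)))
  →3  S(add(add(SZ, Z), add(SSZ, SSZ)))
  →4  S(add(S(add(Z, Z)), add(SSZ, SSZ)))
  →5  S(S(add(add(Z, Z), add(SSZ, SSZ))))
  →6  S(S(add(Z, add(SSZ, SSZ))))
  →7  S(S(add(SSZ, SSZ)))
  →8  S(S(S(add(SZ, SSZ))))
  →9  S(S(S(S(add(Z, SSZ)))))
  →10  S^6(Z)

Answer: DIFFERENT — A ⇓ S^8(Z), B ⇓ S^6(Z)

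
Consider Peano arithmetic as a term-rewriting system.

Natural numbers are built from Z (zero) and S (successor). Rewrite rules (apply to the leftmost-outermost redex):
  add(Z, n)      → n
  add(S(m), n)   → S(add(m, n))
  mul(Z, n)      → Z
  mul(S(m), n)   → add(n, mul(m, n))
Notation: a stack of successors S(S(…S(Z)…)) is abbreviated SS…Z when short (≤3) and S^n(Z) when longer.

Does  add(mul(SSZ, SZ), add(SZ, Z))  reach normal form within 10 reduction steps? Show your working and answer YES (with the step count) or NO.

Answer: NO — after 10 steps the term is S(S(add(SZ, Z))), not yet normal

Derivation:
  start: add(mul(SSZ, SZ), add(SZ, Z))
  step 1: add(add(SZ, mul(SZ, SZ)), add(SZ, Z))
  step 2: add(S(add(Z, mul(SZ, SZ))), add(SZ, Z))
  step 3: S(add(add(Z, mul(SZ, SZ)), add(SZ, Z)))
  step 4: S(add(mul(SZ, SZ), add(SZ, Z)))
  step 5: S(add(add(SZ, mul(Z, SZ)), add(SZ, Z)))
  step 6: S(add(S(add(Z, mul(Z, SZ))), add(SZ, Z)))
  step 7: S(S(add(add(Z, mul(Z, SZ)), add(SZ, Z))))
  step 8: S(S(add(mul(Z, SZ), add(SZ, Z))))
  step 9: S(S(add(Z, add(SZ, Z))))
  step 10: S(S(add(SZ, Z)))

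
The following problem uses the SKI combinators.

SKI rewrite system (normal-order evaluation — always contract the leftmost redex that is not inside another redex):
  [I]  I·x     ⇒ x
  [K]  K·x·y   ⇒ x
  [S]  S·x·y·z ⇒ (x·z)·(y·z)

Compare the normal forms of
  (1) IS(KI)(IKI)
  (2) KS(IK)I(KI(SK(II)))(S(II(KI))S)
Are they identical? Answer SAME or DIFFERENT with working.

Term A:
  start: IS(KI)(IKI)
  →1  S(KI)(IKI)
  →2  S(KI)(KI)

Term B:
  start: KS(IK)I(KI(SK(II)))(S(II(KI))S)
  →1  SI(KI(SK(II)))(S(II(KI))S)
  →2  I(S(II(KI))S)(KI(SK(II))(S(II(KI))S))
  →3  S(II(KI))S(KI(SK(II))(S(II(KI))S))
  →4  II(KI)(KI(SK(II))(S(II(KI))S))(S(KI(SK(II))(S(II(KI))S)))
  →5  I(KI)(KI(SK(II))(S(II(KI))S))(S(KI(SK(II))(S(II(KI))S)))
  →6  KI(KI(SK(II))(S(II(KI))S))(S(KI(SK(II))(S(II(KI))S)))
  →7  I(S(KI(SK(II))(S(II(KI))S)))
  →8  S(KI(SK(II))(S(II(KI))S))
  →9  S(I(S(II(KI))S))
  →10  S(S(II(KI))S)
  →11  S(S(I(KI))S)
  →12  S(S(KI)S)

Answer: DIFFERENT — A ⇓ S(KI)(KI), B ⇓ S(S(KI)S)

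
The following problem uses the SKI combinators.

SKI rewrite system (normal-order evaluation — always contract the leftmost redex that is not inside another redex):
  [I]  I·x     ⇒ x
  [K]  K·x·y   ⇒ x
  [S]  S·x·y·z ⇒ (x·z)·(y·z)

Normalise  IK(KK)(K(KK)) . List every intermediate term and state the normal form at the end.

  start: IK(KK)(K(KK))
  →1  K(KK)(K(KK))
  →2  KK

Answer: normal form = KK  (in 2 steps)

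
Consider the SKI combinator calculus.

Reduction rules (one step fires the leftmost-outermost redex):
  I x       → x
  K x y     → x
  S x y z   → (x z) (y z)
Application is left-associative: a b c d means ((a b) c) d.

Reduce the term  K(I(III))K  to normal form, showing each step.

  start: K(I(III))K
  step 1: I(III)
  step 2: III
  step 3: II
  step 4: I

Answer: normal form = I  (in 4 steps)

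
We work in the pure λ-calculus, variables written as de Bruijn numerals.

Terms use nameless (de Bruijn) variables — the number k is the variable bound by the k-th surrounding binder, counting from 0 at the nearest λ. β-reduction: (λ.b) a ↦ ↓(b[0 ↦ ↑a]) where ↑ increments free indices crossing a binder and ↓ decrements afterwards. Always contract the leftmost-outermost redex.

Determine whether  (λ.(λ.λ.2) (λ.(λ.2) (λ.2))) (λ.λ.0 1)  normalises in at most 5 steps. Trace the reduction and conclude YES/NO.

Answer: YES — reaches normal form λ.λ.λ.0 1 in 2 ≤ 5 steps

Reduction:
  start: (λ.(λ.λ.2) (λ.(λ.2) (λ.2))) (λ.λ.0 1)
  →1  (λ.λ.λ.λ.0 1) (λ.(λ.λ.λ.0 1) (λ.λ.λ.0 1))
  →2  λ.λ.λ.0 1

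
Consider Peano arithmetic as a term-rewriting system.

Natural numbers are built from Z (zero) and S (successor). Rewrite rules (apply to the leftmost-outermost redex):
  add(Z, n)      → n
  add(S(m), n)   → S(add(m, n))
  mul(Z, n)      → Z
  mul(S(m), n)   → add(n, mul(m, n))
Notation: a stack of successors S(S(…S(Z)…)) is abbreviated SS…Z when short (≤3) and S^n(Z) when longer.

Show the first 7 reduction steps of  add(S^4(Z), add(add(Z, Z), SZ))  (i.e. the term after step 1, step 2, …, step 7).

Answer: after 7 steps: S^5(Z)

Reduction:
  start: add(S^4(Z), add(add(Z, Z), SZ))
  step 1: S(add(SSSZ, add(add(Z, Z), SZ)))
  step 2: S(S(add(SSZ, add(add(Z, Z), SZ))))
  step 3: S(S(S(add(SZ, add(add(Z, Z), SZ)))))
  step 4: S(S(S(S(add(Z, add(add(Z, Z), SZ))))))
  step 5: S(S(S(S(add(add(Z, Z), SZ)))))
  step 6: S(S(S(S(add(Z, SZ)))))
  step 7: S^5(Z)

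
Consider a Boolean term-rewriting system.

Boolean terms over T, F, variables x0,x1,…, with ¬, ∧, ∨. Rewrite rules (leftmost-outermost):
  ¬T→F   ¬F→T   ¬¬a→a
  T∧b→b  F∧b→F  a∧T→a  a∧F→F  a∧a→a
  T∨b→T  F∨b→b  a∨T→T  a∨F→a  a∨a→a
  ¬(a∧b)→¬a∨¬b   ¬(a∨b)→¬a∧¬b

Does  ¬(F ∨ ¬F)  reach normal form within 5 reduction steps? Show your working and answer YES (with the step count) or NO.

  start: ¬(F ∨ ¬F)
  →1  ¬F ∧ ¬¬F
  →2  T ∧ ¬¬F
  →3  ¬¬F
  →4  F

Answer: YES — reaches normal form F in 4 ≤ 5 steps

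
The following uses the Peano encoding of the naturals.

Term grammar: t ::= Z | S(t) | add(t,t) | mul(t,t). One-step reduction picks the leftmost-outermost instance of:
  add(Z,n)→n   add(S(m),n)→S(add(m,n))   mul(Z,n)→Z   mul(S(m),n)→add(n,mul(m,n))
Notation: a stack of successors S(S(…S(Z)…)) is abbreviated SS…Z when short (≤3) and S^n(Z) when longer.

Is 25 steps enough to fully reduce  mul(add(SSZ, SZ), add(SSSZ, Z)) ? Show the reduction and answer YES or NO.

  start: mul(add(SSZ, SZ), add(SSSZ, Z))
  step 1: mul(S(add(SZ, SZ)), add(SSSZ, Z))
  step 2: add(add(SSSZ, Z), mul(add(SZ, SZ), add(SSSZ, Z)))
  step 3: add(S(add(SSZ, Z)), mul(add(SZ, SZ), add(SSSZ, Z)))
  step 4: S(add(add(SSZ, Z), mul(add(SZ, SZ), add(SSSZ, Z))))
  step 5: S(add(S(add(SZ, Z)), mul(add(SZ, SZ), add(SSSZ, Z))))
  step 6: S(S(add(add(SZ, Z), mul(add(SZ, SZ), add(SSSZ, Z)))))
  step 7: S(S(add(S(add(Z, Z)), mul(add(SZ, SZ), add(SSSZ, Z)))))
  step 8: S(S(S(add(add(Z, Z), mul(add(SZ, SZ), add(SSSZ, Z))))))
  step 9: S(S(S(add(Z, mul(add(SZ, SZ), add(SSSZ, Z))))))
  step 10: S(S(S(mul(add(SZ, SZ), add(SSSZ, Z)))))
  step 11: S(S(S(mul(S(add(Z, SZ)), add(SSSZ, Z)))))
  step 12: S(S(S(add(add(SSSZ, Z), mul(add(Z, SZ), add(SSSZ, Z))))))
  step 13: S(S(S(add(S(add(SSZ, Z)), mul(add(Z, SZ), add(SSSZ, Z))))))
  step 14: S(S(S(S(add(add(SSZ, Z), mul(add(Z, SZ), add(SSSZ, Z)))))))
  step 15: S(S(S(S(add(S(add(SZ, Z)), mul(add(Z, SZ), add(SSSZ, Z)))))))
  step 16: S(S(S(S(S(add(add(SZ, Z), mul(add(Z, SZ), add(SSSZ, Z))))))))
  step 17: S(S(S(S(S(add(S(add(Z, Z)), mul(add(Z, SZ), add(SSSZ, Z))))))))
  step 18: S(S(S(S(S(S(add(add(Z, Z), mul(add(Z, SZ), add(SSSZ, Z)))))))))
  step 19: S(S(S(S(S(S(add(Z, mul(add(Z, SZ), add(SSSZ, Z)))))))))
  step 20: S(S(S(S(S(S(mul(add(Z, SZ), add(SSSZ, Z))))))))
  step 21: S(S(S(S(S(S(mul(SZ, add(SSSZ, Z))))))))
  step 22: S(S(S(S(S(S(add(add(SSSZ, Z), mul(Z, add(SSSZ, Z)))))))))
  step 23: S(S(S(S(S(S(add(S(add(SSZ, Z)), mul(Z, add(SSSZ, Z)))))))))
  step 24: S(S(S(S(S(S(S(add(add(SSZ, Z), mul(Z, add(SSSZ, Z))))))))))
  step 25: S(S(S(S(S(S(S(add(S(add(SZ, Z)), mul(Z, add(SSSZ, Z))))))))))

Answer: NO — after 25 steps the term is S(S(S(S(S(S(S(add(S(add(SZ, Z)), mul(Z, add(SSSZ, Z)))))))))), not yet normal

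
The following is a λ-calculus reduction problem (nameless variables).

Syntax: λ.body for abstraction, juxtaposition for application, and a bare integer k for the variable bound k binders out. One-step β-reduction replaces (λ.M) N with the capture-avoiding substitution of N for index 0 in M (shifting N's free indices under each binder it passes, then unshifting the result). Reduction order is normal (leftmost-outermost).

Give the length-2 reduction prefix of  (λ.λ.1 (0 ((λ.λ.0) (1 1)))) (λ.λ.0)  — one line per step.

Answer: after 2 steps: λ.λ.0

Derivation:
  start: (λ.λ.1 (0 ((λ.λ.0) (1 1)))) (λ.λ.0)
  step 1: λ.(λ.λ.0) (0 ((λ.λ.0) ((λ.λ.0) (λ.λ.0))))
  step 2: λ.λ.0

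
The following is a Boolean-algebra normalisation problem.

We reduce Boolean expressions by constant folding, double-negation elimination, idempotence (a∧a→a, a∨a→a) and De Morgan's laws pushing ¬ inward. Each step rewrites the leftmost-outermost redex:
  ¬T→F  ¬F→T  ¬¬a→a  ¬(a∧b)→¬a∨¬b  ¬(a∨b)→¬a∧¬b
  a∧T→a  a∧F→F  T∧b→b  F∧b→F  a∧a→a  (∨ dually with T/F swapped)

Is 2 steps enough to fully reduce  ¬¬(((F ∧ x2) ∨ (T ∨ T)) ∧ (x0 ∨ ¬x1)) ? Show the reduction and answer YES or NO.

Answer: NO — after 2 steps the term is (F ∨ (T ∨ T)) ∧ (x0 ∨ ¬x1), not yet normal

Derivation:
  start: ¬¬(((F ∧ x2) ∨ (T ∨ T)) ∧ (x0 ∨ ¬x1))
  [1] ((F ∧ x2) ∨ (T ∨ T)) ∧ (x0 ∨ ¬x1)
  [2] (F ∨ (T ∨ T)) ∧ (x0 ∨ ¬x1)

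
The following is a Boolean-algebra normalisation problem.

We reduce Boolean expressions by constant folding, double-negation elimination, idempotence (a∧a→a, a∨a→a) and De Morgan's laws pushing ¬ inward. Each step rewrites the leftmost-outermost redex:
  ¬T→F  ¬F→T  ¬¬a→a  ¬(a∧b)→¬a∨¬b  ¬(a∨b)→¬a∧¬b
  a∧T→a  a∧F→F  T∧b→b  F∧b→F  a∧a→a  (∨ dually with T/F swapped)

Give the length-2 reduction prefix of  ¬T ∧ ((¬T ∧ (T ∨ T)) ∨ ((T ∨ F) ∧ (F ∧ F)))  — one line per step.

Answer: after 2 steps: F

Reduction:
  start: ¬T ∧ ((¬T ∧ (T ∨ T)) ∨ ((T ∨ F) ∧ (F ∧ F)))
  →1  F ∧ ((¬T ∧ (T ∨ T)) ∨ ((T ∨ F) ∧ (F ∧ F)))
  →2  F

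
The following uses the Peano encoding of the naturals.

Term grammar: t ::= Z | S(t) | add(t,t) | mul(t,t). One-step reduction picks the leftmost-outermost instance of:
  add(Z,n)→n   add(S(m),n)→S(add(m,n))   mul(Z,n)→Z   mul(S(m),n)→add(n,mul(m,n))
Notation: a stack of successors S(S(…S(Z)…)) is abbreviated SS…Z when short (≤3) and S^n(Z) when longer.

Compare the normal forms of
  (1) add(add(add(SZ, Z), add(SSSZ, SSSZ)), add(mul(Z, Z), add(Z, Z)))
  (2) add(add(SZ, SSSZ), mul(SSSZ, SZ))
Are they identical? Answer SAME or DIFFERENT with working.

Term A:
  start: add(add(add(SZ, Z), add(SSSZ, SSSZ)), add(mul(Z, Z), add(Z, Z)))
  step 1: add(add(S(add(Z, Z)), add(SSSZ, SSSZ)), add(mul(Z, Z), add(Z, Z)))
  step 2: add(S(add(add(Z, Z), add(SSSZ, SSSZ))), add(mul(Z, Z), add(Z, Z)))
  step 3: S(add(add(add(Z, Z), add(SSSZ, SSSZ)), add(mul(Z, Z), add(Z, Z))))
  step 4: S(add(add(Z, add(SSSZ, SSSZ)), add(mul(Z, Z), add(Z, Z))))
  step 5: S(add(add(SSSZ, SSSZ), add(mul(Z, Z), add(Z, Z))))
  step 6: S(add(S(add(SSZ, SSSZ)), add(mul(Z, Z), add(Z, Z))))
  step 7: S(S(add(add(SSZ, SSSZ), add(mul(Z, Z), add(Z, Z)))))
  step 8: S(S(add(S(add(SZ, SSSZ)), add(mul(Z, Z), add(Z, Z)))))
  step 9: S(S(S(add(add(SZ, SSSZ), add(mul(Z, Z), add(Z, Z))))))
  step 10: S(S(S(add(S(add(Z, SSSZ)), add(mul(Z, Z), add(Z, Z))))))
  step 11: S(S(S(S(add(add(Z, SSSZ), add(mul(Z, Z), add(Z, Z)))))))
  step 12: S(S(S(S(add(SSSZ, add(mul(Z, Z), add(Z, Z)))))))
  step 13: S(S(S(S(S(add(SSZ, add(mul(Z, Z), add(Z, Z))))))))
  step 14: S(S(S(S(S(S(add(SZ, add(mul(Z, Z), add(Z, Z)))))))))
  step 15: S(S(S(S(S(S(S(add(Z, add(mul(Z, Z), add(Z, Z))))))))))
  step 16: S(S(S(S(S(S(S(add(mul(Z, Z), add(Z, Z)))))))))
  step 17: S(S(S(S(S(S(S(add(Z, add(Z, Z)))))))))
  step 18: S(S(S(S(S(S(S(add(Z, Z))))))))
  step 19: S^7(Z)

Term B:
  start: add(add(SZ, SSSZ), mul(SSSZ, SZ))
  step 1: add(S(add(Z, SSSZ)), mul(SSSZ, SZ))
  step 2: S(add(add(Z, SSSZ), mul(SSSZ, SZ)))
  step 3: S(add(SSSZ, mul(SSSZ, SZ)))
  step 4: S(S(add(SSZ, mul(SSSZ, SZ))))
  step 5: S(S(S(add(SZ, mul(SSSZ, SZ)))))
  step 6: S(S(S(S(add(Z, mul(SSSZ, SZ))))))
  step 7: S(S(S(S(mul(SSSZ, SZ)))))
  step 8: S(S(S(S(add(SZ, mul(SSZ, SZ))))))
  step 9: S(S(S(S(S(add(Z, mul(SSZ, SZ)))))))
  step 10: S(S(S(S(S(mul(SSZ, SZ))))))
  step 11: S(S(S(S(S(add(SZ, mul(SZ, SZ)))))))
  step 12: S(S(S(S(S(S(add(Z, mul(SZ, SZ))))))))
  step 13: S(S(S(S(S(S(mul(SZ, SZ)))))))
  step 14: S(S(S(S(S(S(add(SZ, mul(Z, SZ))))))))
  step 15: S(S(S(S(S(S(S(add(Z, mul(Z, SZ)))))))))
  step 16: S(S(S(S(S(S(S(mul(Z, SZ))))))))
  step 17: S^7(Z)

Answer: SAME — A ⇓ S^7(Z), B ⇓ S^7(Z)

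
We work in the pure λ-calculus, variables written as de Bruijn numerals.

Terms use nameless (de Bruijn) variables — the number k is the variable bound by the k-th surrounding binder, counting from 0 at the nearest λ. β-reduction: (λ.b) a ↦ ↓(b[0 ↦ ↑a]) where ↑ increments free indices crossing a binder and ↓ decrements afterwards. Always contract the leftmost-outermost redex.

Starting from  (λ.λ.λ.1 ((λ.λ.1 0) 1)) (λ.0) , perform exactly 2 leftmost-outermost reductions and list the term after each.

  start: (λ.λ.λ.1 ((λ.λ.1 0) 1)) (λ.0)
  [1] λ.λ.1 ((λ.λ.1 0) 1)
  [2] λ.λ.1 (λ.2 0)

Answer: after 2 steps: λ.λ.1 (λ.2 0)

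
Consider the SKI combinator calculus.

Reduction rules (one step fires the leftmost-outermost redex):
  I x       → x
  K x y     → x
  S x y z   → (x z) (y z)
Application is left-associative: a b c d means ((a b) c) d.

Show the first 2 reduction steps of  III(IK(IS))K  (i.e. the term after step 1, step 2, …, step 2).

  start: III(IK(IS))K
  step 1: II(IK(IS))K
  step 2: I(IK(IS))K

Answer: after 2 steps: I(IK(IS))K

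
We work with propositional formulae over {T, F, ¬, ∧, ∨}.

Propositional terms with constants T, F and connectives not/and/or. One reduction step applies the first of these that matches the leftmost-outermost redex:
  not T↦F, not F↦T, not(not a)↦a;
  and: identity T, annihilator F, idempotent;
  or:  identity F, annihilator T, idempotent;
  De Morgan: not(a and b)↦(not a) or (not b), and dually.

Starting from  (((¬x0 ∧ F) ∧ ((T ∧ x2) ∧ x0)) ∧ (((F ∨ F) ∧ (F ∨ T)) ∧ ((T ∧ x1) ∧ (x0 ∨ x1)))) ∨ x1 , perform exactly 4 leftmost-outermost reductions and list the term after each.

Answer: after 4 steps: x1

Reduction:
  start: (((¬x0 ∧ F) ∧ ((T ∧ x2) ∧ x0)) ∧ (((F ∨ F) ∧ (F ∨ T)) ∧ ((T ∧ x1) ∧ (x0 ∨ x1)))) ∨ x1
  →1  ((F ∧ ((T ∧ x2) ∧ x0)) ∧ (((F ∨ F) ∧ (F ∨ T)) ∧ ((T ∧ x1) ∧ (x0 ∨ x1)))) ∨ x1
  →2  (F ∧ (((F ∨ F) ∧ (F ∨ T)) ∧ ((T ∧ x1) ∧ (x0 ∨ x1)))) ∨ x1
  →3  F ∨ x1
  →4  x1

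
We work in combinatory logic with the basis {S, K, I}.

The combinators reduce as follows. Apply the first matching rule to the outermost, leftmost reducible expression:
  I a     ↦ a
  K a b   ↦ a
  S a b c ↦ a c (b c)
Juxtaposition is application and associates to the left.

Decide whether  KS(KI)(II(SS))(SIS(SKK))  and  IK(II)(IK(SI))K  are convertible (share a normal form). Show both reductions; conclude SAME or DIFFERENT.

Term A:
  start: KS(KI)(II(SS))(SIS(SKK))
  step 1: S(II(SS))(SIS(SKK))
  step 2: S(I(SS))(SIS(SKK))
  step 3: S(SS)(SIS(SKK))
  step 4: S(SS)(I(SKK)(S(SKK)))
  step 5: S(SS)(SKK(S(SKK)))
  step 6: S(SS)(K(S(SKK))(K(S(SKK))))
  step 7: S(SS)(S(SKK))

Term B:
  start: IK(II)(IK(SI))K
  step 1: K(II)(IK(SI))K
  step 2: IIK
  step 3: IK
  step 4: K

Answer: DIFFERENT — A ⇓ S(SS)(S(SKK)), B ⇓ K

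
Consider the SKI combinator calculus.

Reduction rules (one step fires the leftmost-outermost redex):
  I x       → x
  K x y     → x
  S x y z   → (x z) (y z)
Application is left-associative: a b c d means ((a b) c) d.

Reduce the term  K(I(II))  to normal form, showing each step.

Answer: normal form = KI  (in 2 steps)

Working:
  start: K(I(II))
  [1] K(II)
  [2] KI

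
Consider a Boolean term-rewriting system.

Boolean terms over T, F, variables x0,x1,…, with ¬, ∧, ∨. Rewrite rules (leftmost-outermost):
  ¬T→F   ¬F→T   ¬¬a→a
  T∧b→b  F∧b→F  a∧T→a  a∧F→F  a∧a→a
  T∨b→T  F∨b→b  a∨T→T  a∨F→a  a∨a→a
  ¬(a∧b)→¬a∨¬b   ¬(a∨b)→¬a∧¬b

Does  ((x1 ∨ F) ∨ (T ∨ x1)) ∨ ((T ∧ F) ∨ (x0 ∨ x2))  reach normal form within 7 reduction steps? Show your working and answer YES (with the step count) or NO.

Answer: YES — reaches normal form T in 4 ≤ 7 steps

Working:
  start: ((x1 ∨ F) ∨ (T ∨ x1)) ∨ ((T ∧ F) ∨ (x0 ∨ x2))
  step 1: (x1 ∨ (T ∨ x1)) ∨ ((T ∧ F) ∨ (x0 ∨ x2))
  step 2: (x1 ∨ T) ∨ ((T ∧ F) ∨ (x0 ∨ x2))
  step 3: T ∨ ((T ∧ F) ∨ (x0 ∨ x2))
  step 4: T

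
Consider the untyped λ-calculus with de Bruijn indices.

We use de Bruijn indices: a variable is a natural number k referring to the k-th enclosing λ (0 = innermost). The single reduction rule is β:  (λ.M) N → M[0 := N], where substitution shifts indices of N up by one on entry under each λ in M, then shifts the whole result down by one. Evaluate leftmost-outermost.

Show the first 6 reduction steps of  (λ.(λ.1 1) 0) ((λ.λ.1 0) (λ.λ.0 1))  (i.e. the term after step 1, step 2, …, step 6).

Answer: after 6 steps: λ.0 (λ.(λ.λ.0 1) 0)

Working:
  start: (λ.(λ.1 1) 0) ((λ.λ.1 0) (λ.λ.0 1))
  →1  (λ.(λ.λ.1 0) (λ.λ.0 1) ((λ.λ.1 0) (λ.λ.0 1))) ((λ.λ.1 0) (λ.λ.0 1))
  →2  (λ.λ.1 0) (λ.λ.0 1) ((λ.λ.1 0) (λ.λ.0 1))
  →3  (λ.(λ.λ.0 1) 0) ((λ.λ.1 0) (λ.λ.0 1))
  →4  (λ.λ.0 1) ((λ.λ.1 0) (λ.λ.0 1))
  →5  λ.0 ((λ.λ.1 0) (λ.λ.0 1))
  →6  λ.0 (λ.(λ.λ.0 1) 0)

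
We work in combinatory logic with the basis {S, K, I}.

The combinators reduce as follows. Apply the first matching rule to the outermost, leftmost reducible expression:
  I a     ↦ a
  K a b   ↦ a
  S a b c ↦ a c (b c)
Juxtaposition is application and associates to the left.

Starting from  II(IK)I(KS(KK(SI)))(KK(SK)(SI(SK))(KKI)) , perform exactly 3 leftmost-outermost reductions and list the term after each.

  start: II(IK)I(KS(KK(SI)))(KK(SK)(SI(SK))(KKI))
  →1  I(IK)I(KS(KK(SI)))(KK(SK)(SI(SK))(KKI))
  →2  IKI(KS(KK(SI)))(KK(SK)(SI(SK))(KKI))
  →3  KI(KS(KK(SI)))(KK(SK)(SI(SK))(KKI))

Answer: after 3 steps: KI(KS(KK(SI)))(KK(SK)(SI(SK))(KKI))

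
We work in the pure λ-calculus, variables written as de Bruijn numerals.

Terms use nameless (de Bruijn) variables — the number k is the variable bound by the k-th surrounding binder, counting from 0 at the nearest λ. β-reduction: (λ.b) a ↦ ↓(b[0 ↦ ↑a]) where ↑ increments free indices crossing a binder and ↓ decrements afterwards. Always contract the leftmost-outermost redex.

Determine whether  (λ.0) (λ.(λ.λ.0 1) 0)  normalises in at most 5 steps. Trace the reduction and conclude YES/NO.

Answer: YES — reaches normal form λ.λ.0 1 in 2 ≤ 5 steps

Working:
  start: (λ.0) (λ.(λ.λ.0 1) 0)
  [1] λ.(λ.λ.0 1) 0
  [2] λ.λ.0 1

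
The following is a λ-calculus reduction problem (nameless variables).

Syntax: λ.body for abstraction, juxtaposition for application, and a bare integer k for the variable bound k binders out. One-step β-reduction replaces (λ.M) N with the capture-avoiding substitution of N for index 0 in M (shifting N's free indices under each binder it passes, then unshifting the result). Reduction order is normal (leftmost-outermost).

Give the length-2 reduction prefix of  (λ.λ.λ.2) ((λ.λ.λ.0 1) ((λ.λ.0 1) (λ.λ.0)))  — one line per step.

  start: (λ.λ.λ.2) ((λ.λ.λ.0 1) ((λ.λ.0 1) (λ.λ.0)))
  [1] λ.λ.(λ.λ.λ.0 1) ((λ.λ.0 1) (λ.λ.0))
  [2] λ.λ.λ.λ.0 1

Answer: after 2 steps: λ.λ.λ.λ.0 1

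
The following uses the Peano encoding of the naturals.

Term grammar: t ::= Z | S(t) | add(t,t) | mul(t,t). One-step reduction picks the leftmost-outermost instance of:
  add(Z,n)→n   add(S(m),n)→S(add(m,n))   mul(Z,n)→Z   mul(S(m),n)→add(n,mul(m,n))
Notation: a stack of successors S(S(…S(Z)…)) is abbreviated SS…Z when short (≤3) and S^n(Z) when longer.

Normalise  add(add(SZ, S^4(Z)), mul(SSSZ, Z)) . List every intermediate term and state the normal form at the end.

Answer: normal form = S^5(Z)  (in 15 steps)

Working:
  start: add(add(SZ, S^4(Z)), mul(SSSZ, Z))
  →1  add(S(add(Z, S^4(Z))), mul(SSSZ, Z))
  →2  S(add(add(Z, S^4(Z)), mul(SSSZ, Z)))
  →3  S(add(S^4(Z), mul(SSSZ, Z)))
  →4  S(S(add(SSSZ, mul(SSSZ, Z))))
  →5  S(S(S(add(SSZ, mul(SSSZ, Z)))))
  →6  S(S(S(S(add(SZ, mul(SSSZ, Z))))))
  →7  S(S(S(S(S(add(Z, mul(SSSZ, Z)))))))
  →8  S(S(S(S(S(mul(SSSZ, Z))))))
  →9  S(S(S(S(S(add(Z, mul(SSZ, Z)))))))
  →10  S(S(S(S(S(mul(SSZ, Z))))))
  →11  S(S(S(S(S(add(Z, mul(SZ, Z)))))))
  →12  S(S(S(S(S(mul(SZ, Z))))))
  →13  S(S(S(S(S(add(Z, mul(Z, Z)))))))
  →14  S(S(S(S(S(mul(Z, Z))))))
  →15  S^5(Z)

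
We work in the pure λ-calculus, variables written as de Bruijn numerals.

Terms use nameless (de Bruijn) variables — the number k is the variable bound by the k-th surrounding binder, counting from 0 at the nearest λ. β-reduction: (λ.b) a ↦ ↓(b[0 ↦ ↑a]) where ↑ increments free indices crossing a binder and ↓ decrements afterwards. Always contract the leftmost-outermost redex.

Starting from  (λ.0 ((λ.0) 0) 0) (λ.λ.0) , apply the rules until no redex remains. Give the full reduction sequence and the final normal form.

  start: (λ.0 ((λ.0) 0) 0) (λ.λ.0)
  →1  (λ.λ.0) ((λ.0) (λ.λ.0)) (λ.λ.0)
  →2  (λ.0) (λ.λ.0)
  →3  λ.λ.0

Answer: normal form = λ.λ.0  (in 3 steps)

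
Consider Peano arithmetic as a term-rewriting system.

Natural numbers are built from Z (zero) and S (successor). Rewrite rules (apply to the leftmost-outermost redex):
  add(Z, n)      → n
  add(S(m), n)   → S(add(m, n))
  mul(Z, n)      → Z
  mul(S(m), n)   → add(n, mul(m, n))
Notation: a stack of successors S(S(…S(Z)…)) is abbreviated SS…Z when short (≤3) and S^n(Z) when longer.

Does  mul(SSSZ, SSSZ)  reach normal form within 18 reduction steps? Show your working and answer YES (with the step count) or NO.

  start: mul(SSSZ, SSSZ)
  step 1: add(SSSZ, mul(SSZ, SSSZ))
  step 2: S(add(SSZ, mul(SSZ, SSSZ)))
  step 3: S(S(add(SZ, mul(SSZ, SSSZ))))
  step 4: S(S(S(add(Z, mul(SSZ, SSSZ)))))
  step 5: S(S(S(mul(SSZ, SSSZ))))
  step 6: S(S(S(add(SSSZ, mul(SZ, SSSZ)))))
  step 7: S(S(S(S(add(SSZ, mul(SZ, SSSZ))))))
  step 8: S(S(S(S(S(add(SZ, mul(SZ, SSSZ)))))))
  step 9: S(S(S(S(S(S(add(Z, mul(SZ, SSSZ))))))))
  step 10: S(S(S(S(S(S(mul(SZ, SSSZ)))))))
  step 11: S(S(S(S(S(S(add(SSSZ, mul(Z, SSSZ))))))))
  step 12: S(S(S(S(S(S(S(add(SSZ, mul(Z, SSSZ)))))))))
  step 13: S(S(S(S(S(S(S(S(add(SZ, mul(Z, SSSZ))))))))))
  step 14: S(S(S(S(S(S(S(S(S(add(Z, mul(Z, SSSZ)))))))))))
  step 15: S(S(S(S(S(S(S(S(S(mul(Z, SSSZ))))))))))
  step 16: S^9(Z)

Answer: YES — reaches normal form S^9(Z) in 16 ≤ 18 steps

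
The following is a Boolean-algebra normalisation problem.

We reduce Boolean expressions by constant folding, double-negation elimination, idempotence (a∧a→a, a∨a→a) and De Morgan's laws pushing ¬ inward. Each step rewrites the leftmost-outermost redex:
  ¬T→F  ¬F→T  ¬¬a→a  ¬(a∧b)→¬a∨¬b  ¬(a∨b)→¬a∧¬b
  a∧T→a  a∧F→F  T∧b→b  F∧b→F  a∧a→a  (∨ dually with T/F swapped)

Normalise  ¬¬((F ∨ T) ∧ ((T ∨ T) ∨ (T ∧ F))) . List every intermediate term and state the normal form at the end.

  start: ¬¬((F ∨ T) ∧ ((T ∨ T) ∨ (T ∧ F)))
  [1] (F ∨ T) ∧ ((T ∨ T) ∨ (T ∧ F))
  [2] T ∧ ((T ∨ T) ∨ (T ∧ F))
  [3] (T ∨ T) ∨ (T ∧ F)
  [4] T ∨ (T ∧ F)
  [5] T

Answer: normal form = T  (in 5 steps)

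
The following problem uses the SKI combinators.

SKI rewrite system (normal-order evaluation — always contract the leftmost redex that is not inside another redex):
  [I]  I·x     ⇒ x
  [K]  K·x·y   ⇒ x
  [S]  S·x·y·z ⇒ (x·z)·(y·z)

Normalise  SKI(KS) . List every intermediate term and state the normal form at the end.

  start: SKI(KS)
  step 1: K(KS)(I(KS))
  step 2: KS

Answer: normal form = KS  (in 2 steps)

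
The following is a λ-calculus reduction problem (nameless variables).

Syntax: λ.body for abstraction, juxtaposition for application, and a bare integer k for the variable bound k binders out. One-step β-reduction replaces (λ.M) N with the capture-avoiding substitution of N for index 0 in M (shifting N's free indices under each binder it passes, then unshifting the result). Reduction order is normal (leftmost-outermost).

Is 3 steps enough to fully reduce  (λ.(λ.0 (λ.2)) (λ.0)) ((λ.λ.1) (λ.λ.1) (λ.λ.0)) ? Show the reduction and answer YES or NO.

  start: (λ.(λ.0 (λ.2)) (λ.0)) ((λ.λ.1) (λ.λ.1) (λ.λ.0))
  [1] (λ.0 (λ.(λ.λ.1) (λ.λ.1) (λ.λ.0))) (λ.0)
  [2] (λ.0) (λ.(λ.λ.1) (λ.λ.1) (λ.λ.0))
  [3] λ.(λ.λ.1) (λ.λ.1) (λ.λ.0)

Answer: NO — after 3 steps the term is λ.(λ.λ.1) (λ.λ.1) (λ.λ.0), not yet normal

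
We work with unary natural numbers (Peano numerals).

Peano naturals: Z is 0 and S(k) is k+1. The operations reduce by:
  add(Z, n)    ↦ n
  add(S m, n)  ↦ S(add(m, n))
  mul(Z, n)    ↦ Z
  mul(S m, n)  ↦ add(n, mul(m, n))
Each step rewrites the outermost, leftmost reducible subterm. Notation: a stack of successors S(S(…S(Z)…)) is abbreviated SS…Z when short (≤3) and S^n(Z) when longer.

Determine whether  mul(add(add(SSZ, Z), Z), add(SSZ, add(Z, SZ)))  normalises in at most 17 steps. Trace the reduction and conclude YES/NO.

  start: mul(add(add(SSZ, Z), Z), add(SSZ, add(Z, SZ)))
  step 1: mul(add(S(add(SZ, Z)), Z), add(SSZ, add(Z, SZ)))
  step 2: mul(S(add(add(SZ, Z), Z)), add(SSZ, add(Z, SZ)))
  step 3: add(add(SSZ, add(Z, SZ)), mul(add(add(SZ, Z), Z), add(SSZ, add(Z, SZ))))
  step 4: add(S(add(SZ, add(Z, SZ))), mul(add(add(SZ, Z), Z), add(SSZ, add(Z, SZ))))
  step 5: S(add(add(SZ, add(Z, SZ)), mul(add(add(SZ, Z), Z), add(SSZ, add(Z, SZ)))))
  step 6: S(add(S(add(Z, add(Z, SZ))), mul(add(add(SZ, Z), Z), add(SSZ, add(Z, SZ)))))
  step 7: S(S(add(add(Z, add(Z, SZ)), mul(add(add(SZ, Z), Z), add(SSZ, add(Z, SZ))))))
  step 8: S(S(add(add(Z, SZ), mul(add(add(SZ, Z), Z), add(SSZ, add(Z, SZ))))))
  step 9: S(S(add(SZ, mul(add(add(SZ, Z), Z), add(SSZ, add(Z, SZ))))))
  step 10: S(S(S(add(Z, mul(add(add(SZ, Z), Z), add(SSZ, add(Z, SZ)))))))
  step 11: S(S(S(mul(add(add(SZ, Z), Z), add(SSZ, add(Z, SZ))))))
  step 12: S(S(S(mul(add(S(add(Z, Z)), Z), add(SSZ, add(Z, SZ))))))
  step 13: S(S(S(mul(S(add(add(Z, Z), Z)), add(SSZ, add(Z, SZ))))))
  step 14: S(S(S(add(add(SSZ, add(Z, SZ)), mul(add(add(Z, Z), Z), add(SSZ, add(Z, SZ)))))))
  step 15: S(S(S(add(S(add(SZ, add(Z, SZ))), mul(add(add(Z, Z), Z), add(SSZ, add(Z, SZ)))))))
  step 16: S(S(S(S(add(add(SZ, add(Z, SZ)), mul(add(add(Z, Z), Z), add(SSZ, add(Z, SZ))))))))
  step 17: S(S(S(S(add(S(add(Z, add(Z, SZ))), mul(add(add(Z, Z), Z), add(SSZ, add(Z, SZ))))))))

Answer: NO — after 17 steps the term is S(S(S(S(add(S(add(Z, add(Z, SZ))), mul(add(add(Z, Z), Z), add(SSZ, add(Z, SZ)))))))), not yet normal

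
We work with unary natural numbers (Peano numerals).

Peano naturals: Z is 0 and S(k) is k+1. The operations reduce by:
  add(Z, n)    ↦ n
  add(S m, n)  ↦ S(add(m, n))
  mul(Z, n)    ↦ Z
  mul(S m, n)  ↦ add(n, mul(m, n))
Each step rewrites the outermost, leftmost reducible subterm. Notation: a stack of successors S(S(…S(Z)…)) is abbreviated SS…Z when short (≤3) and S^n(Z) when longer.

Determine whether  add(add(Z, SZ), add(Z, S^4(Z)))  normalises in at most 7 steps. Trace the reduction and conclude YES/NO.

Answer: YES — reaches normal form S^5(Z) in 4 ≤ 7 steps

Reduction:
  start: add(add(Z, SZ), add(Z, S^4(Z)))
  step 1: add(SZ, add(Z, S^4(Z)))
  step 2: S(add(Z, add(Z, S^4(Z))))
  step 3: S(add(Z, S^4(Z)))
  step 4: S^5(Z)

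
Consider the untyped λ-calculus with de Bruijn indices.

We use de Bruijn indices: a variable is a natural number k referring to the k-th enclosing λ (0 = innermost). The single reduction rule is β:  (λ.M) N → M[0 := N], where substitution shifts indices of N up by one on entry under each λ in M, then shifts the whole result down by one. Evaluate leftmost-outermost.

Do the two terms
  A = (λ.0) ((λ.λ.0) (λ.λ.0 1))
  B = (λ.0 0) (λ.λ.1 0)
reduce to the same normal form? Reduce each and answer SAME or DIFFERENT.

Answer: DIFFERENT — A ⇓ λ.0, B ⇓ λ.λ.1 0

Derivation:
Term A:
  start: (λ.0) ((λ.λ.0) (λ.λ.0 1))
  [1] (λ.λ.0) (λ.λ.0 1)
  [2] λ.0

Term B:
  start: (λ.0 0) (λ.λ.1 0)
  [1] (λ.λ.1 0) (λ.λ.1 0)
  [2] λ.(λ.λ.1 0) 0
  [3] λ.λ.1 0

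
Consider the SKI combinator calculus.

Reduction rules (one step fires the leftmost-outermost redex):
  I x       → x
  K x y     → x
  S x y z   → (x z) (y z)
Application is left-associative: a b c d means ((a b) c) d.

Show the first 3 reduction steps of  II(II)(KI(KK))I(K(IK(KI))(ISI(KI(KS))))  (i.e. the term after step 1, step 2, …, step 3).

Answer: after 3 steps: I(KI(KK))I(K(IK(KI))(ISI(KI(KS))))

Derivation:
  start: II(II)(KI(KK))I(K(IK(KI))(ISI(KI(KS))))
  [1] I(II)(KI(KK))I(K(IK(KI))(ISI(KI(KS))))
  [2] II(KI(KK))I(K(IK(KI))(ISI(KI(KS))))
  [3] I(KI(KK))I(K(IK(KI))(ISI(KI(KS))))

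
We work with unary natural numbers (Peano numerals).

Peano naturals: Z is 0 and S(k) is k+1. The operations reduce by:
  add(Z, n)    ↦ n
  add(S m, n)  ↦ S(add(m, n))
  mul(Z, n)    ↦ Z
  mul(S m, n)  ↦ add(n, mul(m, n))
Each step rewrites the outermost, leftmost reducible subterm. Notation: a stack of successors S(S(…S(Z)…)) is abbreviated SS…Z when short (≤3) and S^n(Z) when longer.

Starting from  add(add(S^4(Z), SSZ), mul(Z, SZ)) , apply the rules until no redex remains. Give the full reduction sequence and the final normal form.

  start: add(add(S^4(Z), SSZ), mul(Z, SZ))
  →1  add(S(add(SSSZ, SSZ)), mul(Z, SZ))
  →2  S(add(add(SSSZ, SSZ), mul(Z, SZ)))
  →3  S(add(S(add(SSZ, SSZ)), mul(Z, SZ)))
  →4  S(S(add(add(SSZ, SSZ), mul(Z, SZ))))
  →5  S(S(add(S(add(SZ, SSZ)), mul(Z, SZ))))
  →6  S(S(S(add(add(SZ, SSZ), mul(Z, SZ)))))
  →7  S(S(S(add(S(add(Z, SSZ)), mul(Z, SZ)))))
  →8  S(S(S(S(add(add(Z, SSZ), mul(Z, SZ))))))
  →9  S(S(S(S(add(SSZ, mul(Z, SZ))))))
  →10  S(S(S(S(S(add(SZ, mul(Z, SZ)))))))
  →11  S(S(S(S(S(S(add(Z, mul(Z, SZ))))))))
  →12  S(S(S(S(S(S(mul(Z, SZ)))))))
  →13  S^6(Z)

Answer: normal form = S^6(Z)  (in 13 steps)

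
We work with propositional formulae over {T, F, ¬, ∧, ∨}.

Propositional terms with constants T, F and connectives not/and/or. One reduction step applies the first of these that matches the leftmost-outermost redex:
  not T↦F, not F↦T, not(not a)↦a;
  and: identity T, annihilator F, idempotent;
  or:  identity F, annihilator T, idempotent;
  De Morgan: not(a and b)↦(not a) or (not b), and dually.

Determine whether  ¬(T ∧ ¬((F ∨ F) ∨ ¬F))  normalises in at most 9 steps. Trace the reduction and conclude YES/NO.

Answer: YES — reaches normal form T in 7 ≤ 9 steps

Working:
  start: ¬(T ∧ ¬((F ∨ F) ∨ ¬F))
  step 1: ¬T ∨ ¬¬((F ∨ F) ∨ ¬F)
  step 2: F ∨ ¬¬((F ∨ F) ∨ ¬F)
  step 3: ¬¬((F ∨ F) ∨ ¬F)
  step 4: (F ∨ F) ∨ ¬F
  step 5: F ∨ ¬F
  step 6: ¬F
  step 7: T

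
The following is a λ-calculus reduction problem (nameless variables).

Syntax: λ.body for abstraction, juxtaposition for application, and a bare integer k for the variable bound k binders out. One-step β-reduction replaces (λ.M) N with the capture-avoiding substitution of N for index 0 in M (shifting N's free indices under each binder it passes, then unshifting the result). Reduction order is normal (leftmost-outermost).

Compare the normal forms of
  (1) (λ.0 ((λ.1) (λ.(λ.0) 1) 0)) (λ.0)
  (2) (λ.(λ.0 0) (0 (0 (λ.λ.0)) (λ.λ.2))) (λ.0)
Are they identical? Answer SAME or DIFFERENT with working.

Answer: SAME — A ⇓ λ.0, B ⇓ λ.0

Working:
Term A:
  start: (λ.0 ((λ.1) (λ.(λ.0) 1) 0)) (λ.0)
  step 1: (λ.0) ((λ.λ.0) (λ.(λ.0) (λ.0)) (λ.0))
  step 2: (λ.λ.0) (λ.(λ.0) (λ.0)) (λ.0)
  step 3: (λ.0) (λ.0)
  step 4: λ.0

Term B:
  start: (λ.(λ.0 0) (0 (0 (λ.λ.0)) (λ.λ.2))) (λ.0)
  step 1: (λ.0 0) ((λ.0) ((λ.0) (λ.λ.0)) (λ.λ.λ.0))
  step 2: (λ.0) ((λ.0) (λ.λ.0)) (λ.λ.λ.0) ((λ.0) ((λ.0) (λ.λ.0)) (λ.λ.λ.0))
  step 3: (λ.0) (λ.λ.0) (λ.λ.λ.0) ((λ.0) ((λ.0) (λ.λ.0)) (λ.λ.λ.0))
  step 4: (λ.λ.0) (λ.λ.λ.0) ((λ.0) ((λ.0) (λ.λ.0)) (λ.λ.λ.0))
  step 5: (λ.0) ((λ.0) ((λ.0) (λ.λ.0)) (λ.λ.λ.0))
  step 6: (λ.0) ((λ.0) (λ.λ.0)) (λ.λ.λ.0)
  step 7: (λ.0) (λ.λ.0) (λ.λ.λ.0)
  step 8: (λ.λ.0) (λ.λ.λ.0)
  step 9: λ.0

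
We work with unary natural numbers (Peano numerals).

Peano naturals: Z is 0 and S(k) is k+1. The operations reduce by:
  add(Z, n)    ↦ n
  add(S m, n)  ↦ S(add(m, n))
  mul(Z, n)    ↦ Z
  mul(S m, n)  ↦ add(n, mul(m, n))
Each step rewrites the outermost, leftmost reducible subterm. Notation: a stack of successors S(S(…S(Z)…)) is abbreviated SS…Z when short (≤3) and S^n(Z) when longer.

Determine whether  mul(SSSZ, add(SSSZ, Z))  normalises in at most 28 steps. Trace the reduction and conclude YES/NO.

  start: mul(SSSZ, add(SSSZ, Z))
  step 1: add(add(SSSZ, Z), mul(SSZ, add(SSSZ, Z)))
  step 2: add(S(add(SSZ, Z)), mul(SSZ, add(SSSZ, Z)))
  step 3: S(add(add(SSZ, Z), mul(SSZ, add(SSSZ, Z))))
  step 4: S(add(S(add(SZ, Z)), mul(SSZ, add(SSSZ, Z))))
  step 5: S(S(add(add(SZ, Z), mul(SSZ, add(SSSZ, Z)))))
  step 6: S(S(add(S(add(Z, Z)), mul(SSZ, add(SSSZ, Z)))))
  step 7: S(S(S(add(add(Z, Z), mul(SSZ, add(SSSZ, Z))))))
  step 8: S(S(S(add(Z, mul(SSZ, add(SSSZ, Z))))))
  step 9: S(S(S(mul(SSZ, add(SSSZ, Z)))))
  step 10: S(S(S(add(add(SSSZ, Z), mul(SZ, add(SSSZ, Z))))))
  step 11: S(S(S(add(S(add(SSZ, Z)), mul(SZ, add(SSSZ, Z))))))
  step 12: S(S(S(S(add(add(SSZ, Z), mul(SZ, add(SSSZ, Z)))))))
  step 13: S(S(S(S(add(S(add(SZ, Z)), mul(SZ, add(SSSZ, Z)))))))
  step 14: S(S(S(S(S(add(add(SZ, Z), mul(SZ, add(SSSZ, Z))))))))
  step 15: S(S(S(S(S(add(S(add(Z, Z)), mul(SZ, add(SSSZ, Z))))))))
  step 16: S(S(S(S(S(S(add(add(Z, Z), mul(SZ, add(SSSZ, Z)))))))))
  step 17: S(S(S(S(S(S(add(Z, mul(SZ, add(SSSZ, Z)))))))))
  step 18: S(S(S(S(S(S(mul(SZ, add(SSSZ, Z))))))))
  step 19: S(S(S(S(S(S(add(add(SSSZ, Z), mul(Z, add(SSSZ, Z)))))))))
  step 20: S(S(S(S(S(S(add(S(add(SSZ, Z)), mul(Z, add(SSSZ, Z)))))))))
  step 21: S(S(S(S(S(S(S(add(add(SSZ, Z), mul(Z, add(SSSZ, Z))))))))))
  step 22: S(S(S(S(S(S(S(add(S(add(SZ, Z)), mul(Z, add(SSSZ, Z))))))))))
  step 23: S(S(S(S(S(S(S(S(add(add(SZ, Z), mul(Z, add(SSSZ, Z)))))))))))
  step 24: S(S(S(S(S(S(S(S(add(S(add(Z, Z)), mul(Z, add(SSSZ, Z)))))))))))
  step 25: S(S(S(S(S(S(S(S(S(add(add(Z, Z), mul(Z, add(SSSZ, Z))))))))))))
  step 26: S(S(S(S(S(S(S(S(S(add(Z, mul(Z, add(SSSZ, Z))))))))))))
  step 27: S(S(S(S(S(S(S(S(S(mul(Z, add(SSSZ, Z)))))))))))
  step 28: S^9(Z)

Answer: YES — reaches normal form S^9(Z) in 28 ≤ 28 steps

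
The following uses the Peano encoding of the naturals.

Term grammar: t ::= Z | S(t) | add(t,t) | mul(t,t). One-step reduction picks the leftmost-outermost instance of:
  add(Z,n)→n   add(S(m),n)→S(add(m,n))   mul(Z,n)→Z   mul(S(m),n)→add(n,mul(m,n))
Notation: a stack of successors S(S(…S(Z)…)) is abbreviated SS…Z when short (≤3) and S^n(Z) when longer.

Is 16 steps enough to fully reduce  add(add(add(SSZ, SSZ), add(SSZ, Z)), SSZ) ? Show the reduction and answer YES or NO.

Answer: NO — after 16 steps the term is S(S(S(S(S(S(add(add(Z, Z), SSZ))))))), not yet normal

Reduction:
  start: add(add(add(SSZ, SSZ), add(SSZ, Z)), SSZ)
  step 1: add(add(S(add(SZ, SSZ)), add(SSZ, Z)), SSZ)
  step 2: add(S(add(add(SZ, SSZ), add(SSZ, Z))), SSZ)
  step 3: S(add(add(add(SZ, SSZ), add(SSZ, Z)), SSZ))
  step 4: S(add(add(S(add(Z, SSZ)), add(SSZ, Z)), SSZ))
  step 5: S(add(S(add(add(Z, SSZ), add(SSZ, Z))), SSZ))
  step 6: S(S(add(add(add(Z, SSZ), add(SSZ, Z)), SSZ)))
  step 7: S(S(add(add(SSZ, add(SSZ, Z)), SSZ)))
  step 8: S(S(add(S(add(SZ, add(SSZ, Z))), SSZ)))
  step 9: S(S(S(add(add(SZ, add(SSZ, Z)), SSZ))))
  step 10: S(S(S(add(S(add(Z, add(SSZ, Z))), SSZ))))
  step 11: S(S(S(S(add(add(Z, add(SSZ, Z)), SSZ)))))
  step 12: S(S(S(S(add(add(SSZ, Z), SSZ)))))
  step 13: S(S(S(S(add(S(add(SZ, Z)), SSZ)))))
  step 14: S(S(S(S(S(add(add(SZ, Z), SSZ))))))
  step 15: S(S(S(S(S(add(S(add(Z, Z)), SSZ))))))
  step 16: S(S(S(S(S(S(add(add(Z, Z), SSZ)))))))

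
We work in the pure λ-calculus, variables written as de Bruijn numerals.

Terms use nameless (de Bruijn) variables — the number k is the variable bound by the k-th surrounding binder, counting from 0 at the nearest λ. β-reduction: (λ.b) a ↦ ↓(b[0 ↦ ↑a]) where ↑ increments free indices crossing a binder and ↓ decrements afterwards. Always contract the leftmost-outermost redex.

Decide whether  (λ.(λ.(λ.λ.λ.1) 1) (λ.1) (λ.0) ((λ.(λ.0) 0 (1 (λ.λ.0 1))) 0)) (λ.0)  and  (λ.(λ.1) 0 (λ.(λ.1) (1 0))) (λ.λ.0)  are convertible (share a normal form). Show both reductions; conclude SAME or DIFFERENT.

Term A:
  start: (λ.(λ.(λ.λ.λ.1) 1) (λ.1) (λ.0) ((λ.(λ.0) 0 (1 (λ.λ.0 1))) 0)) (λ.0)
  →1  (λ.(λ.λ.λ.1) (λ.0)) (λ.λ.0) (λ.0) ((λ.(λ.0) 0 ((λ.0) (λ.λ.0 1))) (λ.0))
  →2  (λ.λ.λ.1) (λ.0) (λ.0) ((λ.(λ.0) 0 ((λ.0) (λ.λ.0 1))) (λ.0))
  →3  (λ.λ.1) (λ.0) ((λ.(λ.0) 0 ((λ.0) (λ.λ.0 1))) (λ.0))
  →4  (λ.λ.0) ((λ.(λ.0) 0 ((λ.0) (λ.λ.0 1))) (λ.0))
  →5  λ.0

Term B:
  start: (λ.(λ.1) 0 (λ.(λ.1) (1 0))) (λ.λ.0)
  →1  (λ.λ.λ.0) (λ.λ.0) (λ.(λ.1) ((λ.λ.0) 0))
  →2  (λ.λ.0) (λ.(λ.1) ((λ.λ.0) 0))
  →3  λ.0

Answer: SAME — A ⇓ λ.0, B ⇓ λ.0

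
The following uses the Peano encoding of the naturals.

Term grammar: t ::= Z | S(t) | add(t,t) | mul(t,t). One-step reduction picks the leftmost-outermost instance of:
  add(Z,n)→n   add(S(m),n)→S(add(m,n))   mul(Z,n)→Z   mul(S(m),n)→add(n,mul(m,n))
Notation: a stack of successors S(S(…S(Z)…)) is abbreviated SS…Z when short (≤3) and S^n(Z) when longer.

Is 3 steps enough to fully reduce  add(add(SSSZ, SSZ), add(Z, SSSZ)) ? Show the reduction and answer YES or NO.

  start: add(add(SSSZ, SSZ), add(Z, SSSZ))
  step 1: add(S(add(SSZ, SSZ)), add(Z, SSSZ))
  step 2: S(add(add(SSZ, SSZ), add(Z, SSSZ)))
  step 3: S(add(S(add(SZ, SSZ)), add(Z, SSSZ)))

Answer: NO — after 3 steps the term is S(add(S(add(SZ, SSZ)), add(Z, SSSZ))), not yet normal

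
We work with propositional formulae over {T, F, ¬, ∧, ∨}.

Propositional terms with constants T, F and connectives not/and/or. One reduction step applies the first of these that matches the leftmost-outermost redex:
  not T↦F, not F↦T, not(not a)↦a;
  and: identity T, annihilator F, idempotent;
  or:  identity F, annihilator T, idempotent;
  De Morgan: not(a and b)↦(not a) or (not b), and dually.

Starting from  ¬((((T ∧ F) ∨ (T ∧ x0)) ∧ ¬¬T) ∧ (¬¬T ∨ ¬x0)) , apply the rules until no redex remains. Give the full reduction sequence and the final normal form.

Answer: normal form = ¬x0  (in 19 steps)

Reduction:
  start: ¬((((T ∧ F) ∨ (T ∧ x0)) ∧ ¬¬T) ∧ (¬¬T ∨ ¬x0))
  →1  ¬(((T ∧ F) ∨ (T ∧ x0)) ∧ ¬¬T) ∨ ¬(¬¬T ∨ ¬x0)
  →2  (¬((T ∧ F) ∨ (T ∧ x0)) ∨ ¬¬¬T) ∨ ¬(¬¬T ∨ ¬x0)
  →3  ((¬(T ∧ F) ∧ ¬(T ∧ x0)) ∨ ¬¬¬T) ∨ ¬(¬¬T ∨ ¬x0)
  →4  (((¬T ∨ ¬F) ∧ ¬(T ∧ x0)) ∨ ¬¬¬T) ∨ ¬(¬¬T ∨ ¬x0)
  →5  (((F ∨ ¬F) ∧ ¬(T ∧ x0)) ∨ ¬¬¬T) ∨ ¬(¬¬T ∨ ¬x0)
  →6  ((¬F ∧ ¬(T ∧ x0)) ∨ ¬¬¬T) ∨ ¬(¬¬T ∨ ¬x0)
  →7  ((T ∧ ¬(T ∧ x0)) ∨ ¬¬¬T) ∨ ¬(¬¬T ∨ ¬x0)
  →8  (¬(T ∧ x0) ∨ ¬¬¬T) ∨ ¬(¬¬T ∨ ¬x0)
  →9  ((¬T ∨ ¬x0) ∨ ¬¬¬T) ∨ ¬(¬¬T ∨ ¬x0)
  →10  ((F ∨ ¬x0) ∨ ¬¬¬T) ∨ ¬(¬¬T ∨ ¬x0)
  →11  (¬x0 ∨ ¬¬¬T) ∨ ¬(¬¬T ∨ ¬x0)
  →12  (¬x0 ∨ ¬T) ∨ ¬(¬¬T ∨ ¬x0)
  →13  (¬x0 ∨ F) ∨ ¬(¬¬T ∨ ¬x0)
  →14  ¬x0 ∨ ¬(¬¬T ∨ ¬x0)
  →15  ¬x0 ∨ (¬¬¬T ∧ ¬¬x0)
  →16  ¬x0 ∨ (¬T ∧ ¬¬x0)
  →17  ¬x0 ∨ (F ∧ ¬¬x0)
  →18  ¬x0 ∨ F
  →19  ¬x0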